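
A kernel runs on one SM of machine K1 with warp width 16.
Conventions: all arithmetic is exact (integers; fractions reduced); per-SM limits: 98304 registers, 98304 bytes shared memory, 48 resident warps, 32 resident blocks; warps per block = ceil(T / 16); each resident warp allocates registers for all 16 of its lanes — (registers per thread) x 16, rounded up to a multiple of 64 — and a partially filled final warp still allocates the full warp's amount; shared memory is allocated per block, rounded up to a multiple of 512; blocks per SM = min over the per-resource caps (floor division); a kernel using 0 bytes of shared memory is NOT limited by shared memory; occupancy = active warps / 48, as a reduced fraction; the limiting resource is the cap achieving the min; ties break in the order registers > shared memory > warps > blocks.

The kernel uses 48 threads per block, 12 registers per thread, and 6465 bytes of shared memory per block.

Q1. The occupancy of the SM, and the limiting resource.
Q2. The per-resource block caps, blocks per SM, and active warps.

Answer: occupancy 7/8, limited by shared memory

registers: 170 blocks
shared memory: 14 blocks
warps: 16 blocks
blocks: 32 blocks

Answer: 14 blocks, 42 active warps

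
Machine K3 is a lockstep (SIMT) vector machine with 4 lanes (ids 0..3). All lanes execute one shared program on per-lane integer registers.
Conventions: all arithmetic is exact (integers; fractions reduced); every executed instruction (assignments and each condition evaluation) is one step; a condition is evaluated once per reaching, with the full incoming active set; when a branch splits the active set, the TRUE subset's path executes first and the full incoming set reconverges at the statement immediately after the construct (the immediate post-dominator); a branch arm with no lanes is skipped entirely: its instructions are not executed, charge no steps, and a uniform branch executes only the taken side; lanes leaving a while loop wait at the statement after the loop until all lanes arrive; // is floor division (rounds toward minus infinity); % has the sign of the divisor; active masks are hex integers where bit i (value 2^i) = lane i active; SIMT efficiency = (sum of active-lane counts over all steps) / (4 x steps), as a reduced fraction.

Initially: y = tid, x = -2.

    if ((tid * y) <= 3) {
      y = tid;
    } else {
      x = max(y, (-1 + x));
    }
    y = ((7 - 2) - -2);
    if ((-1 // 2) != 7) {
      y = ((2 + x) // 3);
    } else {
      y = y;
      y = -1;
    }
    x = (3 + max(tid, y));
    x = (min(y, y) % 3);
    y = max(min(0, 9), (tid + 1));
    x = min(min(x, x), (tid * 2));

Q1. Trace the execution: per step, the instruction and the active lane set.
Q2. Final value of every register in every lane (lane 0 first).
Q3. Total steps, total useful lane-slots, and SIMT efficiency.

step 0: eval ((tid * y) <= 3)        0xf
step 1: y <- tid                     0x3
step 2: x <- max(y, (-1 + x))        0xc
step 3: y <- ((7 - 2) - -2)          0xf
step 4: eval ((-1 // 2) != 7)        0xf
step 5: y <- ((2 + x) // 3)          0xf
step 6: x <- (3 + max(tid, y))       0xf
step 7: x <- (min(y, y) % 3)         0xf
step 8: y <- max(min(0, 9), (tid + 1)) 0xf
step 9: x <- min(min(x, x), (tid * 2)) 0xf

Answer: 10 steps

y: 1,2,3,4
x: 0,0,1,1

steps = 10; useful = 36; efficiency = 36/40 = 9/10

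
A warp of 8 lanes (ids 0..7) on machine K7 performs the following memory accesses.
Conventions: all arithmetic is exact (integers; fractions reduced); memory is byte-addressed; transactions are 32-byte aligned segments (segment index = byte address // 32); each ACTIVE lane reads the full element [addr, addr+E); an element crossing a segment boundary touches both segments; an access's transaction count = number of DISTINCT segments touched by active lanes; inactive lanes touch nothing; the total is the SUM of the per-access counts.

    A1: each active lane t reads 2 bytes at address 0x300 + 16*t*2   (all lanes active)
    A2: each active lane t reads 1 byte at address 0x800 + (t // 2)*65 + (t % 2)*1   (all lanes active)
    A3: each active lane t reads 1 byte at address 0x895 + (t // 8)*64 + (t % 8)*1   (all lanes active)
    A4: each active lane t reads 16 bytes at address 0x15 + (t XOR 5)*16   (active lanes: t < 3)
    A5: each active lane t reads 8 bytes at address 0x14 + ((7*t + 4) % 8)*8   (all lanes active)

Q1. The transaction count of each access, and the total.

A1: 8 transactions
A2: 4 transactions
A3: 1 transaction
A4: 3 transactions
A5: 3 transactions

Answer: 8,4,1,3,3; total 19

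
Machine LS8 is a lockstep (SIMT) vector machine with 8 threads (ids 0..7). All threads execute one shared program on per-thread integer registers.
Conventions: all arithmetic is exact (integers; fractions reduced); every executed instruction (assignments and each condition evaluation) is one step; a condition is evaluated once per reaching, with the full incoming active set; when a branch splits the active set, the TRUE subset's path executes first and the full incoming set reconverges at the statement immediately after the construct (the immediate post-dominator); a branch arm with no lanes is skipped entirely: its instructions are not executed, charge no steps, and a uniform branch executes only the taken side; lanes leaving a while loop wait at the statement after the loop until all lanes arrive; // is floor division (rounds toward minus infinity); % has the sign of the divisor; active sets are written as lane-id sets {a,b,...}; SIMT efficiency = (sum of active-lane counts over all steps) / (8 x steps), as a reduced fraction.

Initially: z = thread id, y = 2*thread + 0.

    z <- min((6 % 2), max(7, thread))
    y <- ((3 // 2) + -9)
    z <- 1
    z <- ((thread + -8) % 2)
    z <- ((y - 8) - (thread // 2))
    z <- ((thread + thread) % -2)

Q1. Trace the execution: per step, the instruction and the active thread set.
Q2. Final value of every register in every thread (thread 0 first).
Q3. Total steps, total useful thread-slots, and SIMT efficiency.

step 0: z <- min((6 % 2), max(7, thread)) {0,1,2,3,4,5,6,7}
step 1: y <- ((3 // 2) + -9)         {0,1,2,3,4,5,6,7}
step 2: z <- 1                       {0,1,2,3,4,5,6,7}
step 3: z <- ((thread + -8) % 2)     {0,1,2,3,4,5,6,7}
step 4: z <- ((y - 8) - (thread // 2)) {0,1,2,3,4,5,6,7}
step 5: z <- ((thread + thread) % -2) {0,1,2,3,4,5,6,7}

Answer: 6 steps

z: 0,0,0,0,0,0,0,0
y: -8,-8,-8,-8,-8,-8,-8,-8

steps = 6; useful = 48; efficiency = 48/48 = 1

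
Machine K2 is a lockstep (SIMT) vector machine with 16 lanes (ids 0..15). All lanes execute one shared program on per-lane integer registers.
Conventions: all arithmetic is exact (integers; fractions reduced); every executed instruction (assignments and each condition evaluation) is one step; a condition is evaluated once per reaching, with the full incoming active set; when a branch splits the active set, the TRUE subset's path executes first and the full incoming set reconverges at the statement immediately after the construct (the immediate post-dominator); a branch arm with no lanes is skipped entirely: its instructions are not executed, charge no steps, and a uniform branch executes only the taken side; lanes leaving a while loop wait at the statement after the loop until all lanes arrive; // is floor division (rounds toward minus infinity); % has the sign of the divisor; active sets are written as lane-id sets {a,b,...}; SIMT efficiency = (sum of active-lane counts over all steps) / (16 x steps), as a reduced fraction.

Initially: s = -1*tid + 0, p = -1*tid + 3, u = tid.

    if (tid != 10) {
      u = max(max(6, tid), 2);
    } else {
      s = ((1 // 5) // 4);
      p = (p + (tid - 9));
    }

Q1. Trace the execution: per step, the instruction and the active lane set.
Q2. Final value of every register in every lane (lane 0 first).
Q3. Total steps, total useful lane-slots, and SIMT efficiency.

step 0: eval (tid != 10)             {0,1,2,3,4,5,6,7,8,9,10,11,12,13,14,15}
step 1: u <- max(max(6, tid), 2)     {0,1,2,3,4,5,6,7,8,9,11,12,13,14,15}
step 2: s <- ((1 // 5) // 4)         {10}
step 3: p <- (p + (tid - 9))         {10}

Answer: 4 steps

s: 0,-1,-2,-3,-4,-5,-6,-7,-8,-9,0,-11,-12,-13,-14,-15
p: 3,2,1,0,-1,-2,-3,-4,-5,-6,-6,-8,-9,-10,-11,-12
u: 6,6,6,6,6,6,6,7,8,9,10,11,12,13,14,15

steps = 4; useful = 33; efficiency = 33/64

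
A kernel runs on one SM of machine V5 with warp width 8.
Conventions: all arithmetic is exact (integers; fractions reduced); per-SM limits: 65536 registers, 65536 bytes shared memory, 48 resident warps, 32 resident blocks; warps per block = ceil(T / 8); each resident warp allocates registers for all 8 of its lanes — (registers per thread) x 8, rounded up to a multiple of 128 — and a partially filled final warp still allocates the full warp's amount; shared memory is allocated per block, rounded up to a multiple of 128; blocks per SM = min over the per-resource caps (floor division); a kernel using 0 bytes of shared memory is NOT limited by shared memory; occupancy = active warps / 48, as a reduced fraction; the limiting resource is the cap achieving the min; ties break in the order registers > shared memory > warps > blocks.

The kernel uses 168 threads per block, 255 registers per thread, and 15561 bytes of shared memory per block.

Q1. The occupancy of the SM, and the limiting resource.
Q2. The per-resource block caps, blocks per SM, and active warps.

Answer: occupancy 7/16, limited by registers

registers: 1 block
shared memory: 4 blocks
warps: 2 blocks
blocks: 32 blocks

Answer: 1 block, 21 active warps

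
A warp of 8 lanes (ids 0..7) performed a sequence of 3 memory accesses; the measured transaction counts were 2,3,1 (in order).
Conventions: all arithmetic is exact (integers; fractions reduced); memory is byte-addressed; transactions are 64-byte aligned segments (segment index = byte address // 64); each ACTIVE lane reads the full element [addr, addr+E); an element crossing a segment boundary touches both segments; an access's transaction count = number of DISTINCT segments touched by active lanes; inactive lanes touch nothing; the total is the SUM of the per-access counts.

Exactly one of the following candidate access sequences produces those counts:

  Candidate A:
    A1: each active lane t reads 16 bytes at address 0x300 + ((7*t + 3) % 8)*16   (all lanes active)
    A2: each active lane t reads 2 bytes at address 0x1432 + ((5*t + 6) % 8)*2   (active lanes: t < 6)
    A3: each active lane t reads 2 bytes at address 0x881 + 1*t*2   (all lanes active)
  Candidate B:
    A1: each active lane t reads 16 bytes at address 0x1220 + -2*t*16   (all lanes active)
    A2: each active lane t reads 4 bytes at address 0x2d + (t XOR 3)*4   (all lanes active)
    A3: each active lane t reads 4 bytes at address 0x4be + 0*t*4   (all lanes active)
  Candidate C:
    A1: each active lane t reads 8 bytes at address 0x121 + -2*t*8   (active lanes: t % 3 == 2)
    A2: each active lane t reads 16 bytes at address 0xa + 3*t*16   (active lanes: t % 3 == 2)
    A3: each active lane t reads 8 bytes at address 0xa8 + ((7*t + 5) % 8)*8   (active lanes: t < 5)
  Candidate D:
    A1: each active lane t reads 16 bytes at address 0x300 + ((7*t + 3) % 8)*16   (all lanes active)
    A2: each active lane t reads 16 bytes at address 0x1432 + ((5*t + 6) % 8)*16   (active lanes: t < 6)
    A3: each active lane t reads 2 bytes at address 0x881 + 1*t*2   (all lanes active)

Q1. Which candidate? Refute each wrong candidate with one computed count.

A: A2 gives 2 transactions, not 3
B: A1 gives 4 transactions, not 2
C: A3 gives 2 transactions, not 1
D: all counts match (2,3,1)

Answer: D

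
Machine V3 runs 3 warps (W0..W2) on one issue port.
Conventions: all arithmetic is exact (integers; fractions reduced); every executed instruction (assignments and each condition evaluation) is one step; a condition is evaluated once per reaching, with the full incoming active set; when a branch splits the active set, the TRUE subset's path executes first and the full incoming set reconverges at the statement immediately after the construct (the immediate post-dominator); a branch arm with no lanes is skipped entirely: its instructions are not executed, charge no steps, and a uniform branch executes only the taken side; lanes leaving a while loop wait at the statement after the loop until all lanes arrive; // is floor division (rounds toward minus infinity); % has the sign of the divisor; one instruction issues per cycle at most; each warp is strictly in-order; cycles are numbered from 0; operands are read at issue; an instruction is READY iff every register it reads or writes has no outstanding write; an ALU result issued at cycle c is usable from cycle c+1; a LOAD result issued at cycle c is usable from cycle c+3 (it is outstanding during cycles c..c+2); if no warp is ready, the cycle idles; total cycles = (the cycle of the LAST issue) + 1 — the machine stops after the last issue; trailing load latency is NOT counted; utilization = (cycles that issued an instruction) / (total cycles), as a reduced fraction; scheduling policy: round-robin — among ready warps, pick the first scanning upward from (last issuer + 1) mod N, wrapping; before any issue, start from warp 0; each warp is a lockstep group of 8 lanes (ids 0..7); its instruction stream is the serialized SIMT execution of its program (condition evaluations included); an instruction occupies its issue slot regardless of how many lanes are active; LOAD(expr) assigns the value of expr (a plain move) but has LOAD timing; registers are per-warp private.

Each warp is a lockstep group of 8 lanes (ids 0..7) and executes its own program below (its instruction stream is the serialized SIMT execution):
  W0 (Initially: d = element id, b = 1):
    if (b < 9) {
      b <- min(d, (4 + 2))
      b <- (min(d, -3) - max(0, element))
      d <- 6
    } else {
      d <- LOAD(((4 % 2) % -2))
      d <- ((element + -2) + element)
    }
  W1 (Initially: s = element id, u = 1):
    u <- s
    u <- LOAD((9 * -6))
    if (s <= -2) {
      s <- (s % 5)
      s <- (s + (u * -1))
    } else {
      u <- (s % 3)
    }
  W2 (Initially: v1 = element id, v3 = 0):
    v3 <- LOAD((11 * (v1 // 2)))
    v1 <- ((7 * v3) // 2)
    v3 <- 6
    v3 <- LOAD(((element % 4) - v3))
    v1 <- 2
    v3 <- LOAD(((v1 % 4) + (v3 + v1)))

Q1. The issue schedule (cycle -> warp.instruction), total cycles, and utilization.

cycle 0: W0.I0
cycle 1: W1.I0
cycle 2: W2.I0
cycle 3: W0.I1
cycle 4: W1.I1
cycle 5: W2.I1
cycle 6: W0.I2
cycle 7: W1.I2
cycle 8: W2.I2
cycle 9: W0.I3
cycle 10: W1.I3
cycle 11: W2.I3
cycle 12: W2.I4
cycle 13: idle
cycle 14: W2.I5

Answer: 15 cycles, utilization 14/15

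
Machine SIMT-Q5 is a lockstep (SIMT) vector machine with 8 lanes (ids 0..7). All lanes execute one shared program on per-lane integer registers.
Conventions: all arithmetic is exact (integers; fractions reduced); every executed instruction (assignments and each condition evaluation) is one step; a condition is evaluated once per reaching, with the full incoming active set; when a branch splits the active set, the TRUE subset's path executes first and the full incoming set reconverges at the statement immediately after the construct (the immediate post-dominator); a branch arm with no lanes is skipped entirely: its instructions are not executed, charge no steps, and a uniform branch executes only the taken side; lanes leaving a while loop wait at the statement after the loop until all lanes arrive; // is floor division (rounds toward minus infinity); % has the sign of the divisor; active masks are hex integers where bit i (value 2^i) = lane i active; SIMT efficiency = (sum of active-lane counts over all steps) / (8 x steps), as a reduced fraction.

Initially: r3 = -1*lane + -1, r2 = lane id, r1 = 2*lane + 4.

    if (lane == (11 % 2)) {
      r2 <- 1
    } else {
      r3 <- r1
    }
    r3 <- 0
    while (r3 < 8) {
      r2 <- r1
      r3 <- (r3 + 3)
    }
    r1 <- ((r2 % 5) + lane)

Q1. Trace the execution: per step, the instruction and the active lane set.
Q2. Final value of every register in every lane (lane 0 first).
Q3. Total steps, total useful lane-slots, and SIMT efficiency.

step 0: eval (lane == (11 % 2))      0xff
step 1: r2 <- 1                      0x02
step 2: r3 <- r1                     0xfd
step 3: r3 <- 0                      0xff
step 4: eval (r3 < 8)                0xff
step 5: r2 <- r1                     0xff
step 6: r3 <- (r3 + 3)               0xff
step 7: eval (r3 < 8)                0xff
step 8: r2 <- r1                     0xff
step 9: r3 <- (r3 + 3)               0xff
step 10: eval (r3 < 8)                0xff
step 11: r2 <- r1                     0xff
step 12: r3 <- (r3 + 3)               0xff
step 13: eval (r3 < 8)                0xff
step 14: r1 <- ((r2 % 5) + lane)      0xff

Answer: 15 steps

r3: 9,9,9,9,9,9,9,9
r2: 4,6,8,10,12,14,16,18
r1: 4,2,5,3,6,9,7,10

steps = 15; useful = 112; efficiency = 112/120 = 14/15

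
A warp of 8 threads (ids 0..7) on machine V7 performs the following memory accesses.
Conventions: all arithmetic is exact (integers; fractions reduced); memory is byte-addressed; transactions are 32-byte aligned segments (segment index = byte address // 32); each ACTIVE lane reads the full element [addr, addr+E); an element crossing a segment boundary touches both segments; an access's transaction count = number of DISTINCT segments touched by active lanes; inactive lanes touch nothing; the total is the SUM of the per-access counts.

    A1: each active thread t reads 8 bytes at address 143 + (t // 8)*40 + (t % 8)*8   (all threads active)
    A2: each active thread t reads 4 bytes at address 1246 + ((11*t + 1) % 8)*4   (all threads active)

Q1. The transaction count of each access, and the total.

A1: 3 transactions
A2: 2 transactions

Answer: 3,2; total 5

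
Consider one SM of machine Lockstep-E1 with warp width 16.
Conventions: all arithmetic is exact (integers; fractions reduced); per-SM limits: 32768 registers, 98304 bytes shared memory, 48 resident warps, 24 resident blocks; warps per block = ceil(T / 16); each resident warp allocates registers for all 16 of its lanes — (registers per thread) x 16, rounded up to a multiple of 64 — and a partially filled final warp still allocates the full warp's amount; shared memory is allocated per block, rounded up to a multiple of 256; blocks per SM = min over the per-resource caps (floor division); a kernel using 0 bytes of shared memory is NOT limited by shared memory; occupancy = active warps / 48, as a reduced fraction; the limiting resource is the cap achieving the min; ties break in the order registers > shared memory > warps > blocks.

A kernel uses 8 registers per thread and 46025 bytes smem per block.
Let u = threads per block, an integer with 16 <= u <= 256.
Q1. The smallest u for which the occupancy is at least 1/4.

Answer: u = 81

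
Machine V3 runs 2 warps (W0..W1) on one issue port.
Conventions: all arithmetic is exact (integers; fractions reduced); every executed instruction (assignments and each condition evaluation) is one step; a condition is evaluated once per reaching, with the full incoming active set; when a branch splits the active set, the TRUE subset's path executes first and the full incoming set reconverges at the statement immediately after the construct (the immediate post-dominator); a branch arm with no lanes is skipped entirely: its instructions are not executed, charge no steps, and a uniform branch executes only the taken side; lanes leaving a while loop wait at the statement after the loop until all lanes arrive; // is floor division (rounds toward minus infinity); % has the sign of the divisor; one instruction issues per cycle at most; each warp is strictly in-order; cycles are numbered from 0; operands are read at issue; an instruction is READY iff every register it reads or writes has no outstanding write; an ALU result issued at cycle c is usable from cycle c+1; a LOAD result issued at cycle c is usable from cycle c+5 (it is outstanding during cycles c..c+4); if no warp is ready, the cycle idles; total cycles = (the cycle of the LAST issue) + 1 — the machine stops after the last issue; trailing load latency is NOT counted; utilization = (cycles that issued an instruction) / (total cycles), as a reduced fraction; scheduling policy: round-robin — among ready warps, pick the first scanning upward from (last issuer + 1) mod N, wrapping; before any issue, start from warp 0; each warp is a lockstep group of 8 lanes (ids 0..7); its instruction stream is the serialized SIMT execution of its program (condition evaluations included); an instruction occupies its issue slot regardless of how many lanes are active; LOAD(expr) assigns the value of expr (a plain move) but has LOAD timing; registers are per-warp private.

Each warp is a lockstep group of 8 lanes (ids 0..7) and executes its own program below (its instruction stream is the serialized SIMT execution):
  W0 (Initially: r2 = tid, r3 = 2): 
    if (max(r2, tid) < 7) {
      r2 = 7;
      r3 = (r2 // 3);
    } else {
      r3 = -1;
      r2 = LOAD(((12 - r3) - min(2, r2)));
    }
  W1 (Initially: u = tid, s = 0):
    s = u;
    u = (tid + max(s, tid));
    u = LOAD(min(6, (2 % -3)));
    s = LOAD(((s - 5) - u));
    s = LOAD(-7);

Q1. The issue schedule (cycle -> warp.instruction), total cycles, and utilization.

cycle 0: W0.I0
cycle 1: W1.I0
cycle 2: W0.I1
cycle 3: W1.I1
cycle 4: W0.I2
cycle 5: W1.I2
cycle 6: W0.I3
cycle 7: W0.I4
cycle 8: idle
cycle 9: idle
cycle 10: W1.I3
cycle 11: idle
cycle 12: idle
cycle 13: idle
cycle 14: idle
cycle 15: W1.I4

Answer: 16 cycles, utilization 5/8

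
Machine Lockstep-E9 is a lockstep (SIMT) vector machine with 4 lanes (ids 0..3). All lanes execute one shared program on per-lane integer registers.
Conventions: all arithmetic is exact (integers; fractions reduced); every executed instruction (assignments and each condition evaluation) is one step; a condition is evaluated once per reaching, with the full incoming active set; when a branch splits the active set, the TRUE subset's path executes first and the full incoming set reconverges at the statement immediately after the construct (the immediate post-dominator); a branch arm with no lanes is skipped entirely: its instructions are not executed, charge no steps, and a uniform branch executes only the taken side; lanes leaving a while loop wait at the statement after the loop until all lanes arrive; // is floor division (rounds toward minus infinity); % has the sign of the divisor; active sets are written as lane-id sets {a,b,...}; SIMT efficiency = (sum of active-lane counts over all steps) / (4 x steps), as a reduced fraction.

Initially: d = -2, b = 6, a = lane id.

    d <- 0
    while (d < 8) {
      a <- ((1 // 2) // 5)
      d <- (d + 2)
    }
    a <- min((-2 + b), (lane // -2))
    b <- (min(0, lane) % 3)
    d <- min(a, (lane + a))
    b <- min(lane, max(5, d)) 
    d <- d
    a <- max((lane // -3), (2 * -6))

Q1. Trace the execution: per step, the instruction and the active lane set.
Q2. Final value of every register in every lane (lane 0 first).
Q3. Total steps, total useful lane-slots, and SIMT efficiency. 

step 0: d <- 0                       {0,1,2,3}
step 1: eval (d < 8)                 {0,1,2,3}
step 2: a <- ((1 // 2) // 5)         {0,1,2,3}
step 3: d <- (d + 2)                 {0,1,2,3}
step 4: eval (d < 8)                 {0,1,2,3}
step 5: a <- ((1 // 2) // 5)         {0,1,2,3}
step 6: d <- (d + 2)                 {0,1,2,3}
step 7: eval (d < 8)                 {0,1,2,3}
step 8: a <- ((1 // 2) // 5)         {0,1,2,3}
step 9: d <- (d + 2)                 {0,1,2,3}
step 10: eval (d < 8)                 {0,1,2,3}
step 11: a <- ((1 // 2) // 5)         {0,1,2,3}
step 12: d <- (d + 2)                 {0,1,2,3}
step 13: eval (d < 8)                 {0,1,2,3}
step 14: a <- min((-2 + b), (lane // -2)) {0,1,2,3}
step 15: b <- (min(0, lane) % 3)      {0,1,2,3}
step 16: d <- min(a, (lane + a))      {0,1,2,3}
step 17: b <- min(lane, max(5, d))    {0,1,2,3}
step 18: d <- d                       {0,1,2,3}
step 19: a <- max((lane // -3), (2 * -6)) {0,1,2,3}

Answer: 20 steps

d: 0,-1,-1,-2
b: 0,1,2,3
a: 0,-1,-1,-1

steps = 20; useful = 80; efficiency = 80/80 = 1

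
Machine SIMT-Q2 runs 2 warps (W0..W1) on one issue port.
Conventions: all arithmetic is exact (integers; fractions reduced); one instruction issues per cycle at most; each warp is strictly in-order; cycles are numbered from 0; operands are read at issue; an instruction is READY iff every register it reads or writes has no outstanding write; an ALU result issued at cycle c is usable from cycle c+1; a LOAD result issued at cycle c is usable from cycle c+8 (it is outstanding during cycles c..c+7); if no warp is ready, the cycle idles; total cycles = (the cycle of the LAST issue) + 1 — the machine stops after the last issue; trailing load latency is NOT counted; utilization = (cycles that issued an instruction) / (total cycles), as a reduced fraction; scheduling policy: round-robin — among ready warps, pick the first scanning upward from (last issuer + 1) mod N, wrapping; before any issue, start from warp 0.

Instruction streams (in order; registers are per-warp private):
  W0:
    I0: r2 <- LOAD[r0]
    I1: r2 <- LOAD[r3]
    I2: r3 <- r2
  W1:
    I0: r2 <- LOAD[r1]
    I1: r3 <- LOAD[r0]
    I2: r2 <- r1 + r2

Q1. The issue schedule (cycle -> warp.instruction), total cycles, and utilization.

cycle 0: W0.I0
cycle 1: W1.I0
cycle 2: W1.I1
cycle 3: idle
cycle 4: idle
cycle 5: idle
cycle 6: idle
cycle 7: idle
cycle 8: W0.I1
cycle 9: W1.I2
cycle 10: idle
cycle 11: idle
cycle 12: idle
cycle 13: idle
cycle 14: idle
cycle 15: idle
cycle 16: W0.I2

Answer: 17 cycles, utilization 6/17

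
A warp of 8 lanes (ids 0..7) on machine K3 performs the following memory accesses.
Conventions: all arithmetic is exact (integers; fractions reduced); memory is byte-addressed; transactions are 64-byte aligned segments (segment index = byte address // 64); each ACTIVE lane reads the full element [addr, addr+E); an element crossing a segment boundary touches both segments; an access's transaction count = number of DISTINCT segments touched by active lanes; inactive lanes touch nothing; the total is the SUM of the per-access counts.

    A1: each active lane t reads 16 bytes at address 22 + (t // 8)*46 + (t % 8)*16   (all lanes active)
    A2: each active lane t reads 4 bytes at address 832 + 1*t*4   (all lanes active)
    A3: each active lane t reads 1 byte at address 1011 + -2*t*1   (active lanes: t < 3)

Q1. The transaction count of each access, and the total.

A1: 3 transactions
A2: 1 transaction
A3: 1 transaction

Answer: 3,1,1; total 5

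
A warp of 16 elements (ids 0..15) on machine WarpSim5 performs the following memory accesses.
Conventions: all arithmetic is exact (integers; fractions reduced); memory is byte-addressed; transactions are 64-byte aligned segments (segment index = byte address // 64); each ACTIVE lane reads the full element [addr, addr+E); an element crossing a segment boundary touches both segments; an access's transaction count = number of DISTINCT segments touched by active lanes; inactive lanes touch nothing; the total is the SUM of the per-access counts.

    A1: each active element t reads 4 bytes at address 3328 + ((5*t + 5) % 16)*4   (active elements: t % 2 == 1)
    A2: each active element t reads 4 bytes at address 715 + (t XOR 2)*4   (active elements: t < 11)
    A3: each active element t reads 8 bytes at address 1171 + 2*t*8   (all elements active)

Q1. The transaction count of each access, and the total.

A1: 1 transaction
A2: 1 transaction
A3: 5 transactions

Answer: 1,1,5; total 7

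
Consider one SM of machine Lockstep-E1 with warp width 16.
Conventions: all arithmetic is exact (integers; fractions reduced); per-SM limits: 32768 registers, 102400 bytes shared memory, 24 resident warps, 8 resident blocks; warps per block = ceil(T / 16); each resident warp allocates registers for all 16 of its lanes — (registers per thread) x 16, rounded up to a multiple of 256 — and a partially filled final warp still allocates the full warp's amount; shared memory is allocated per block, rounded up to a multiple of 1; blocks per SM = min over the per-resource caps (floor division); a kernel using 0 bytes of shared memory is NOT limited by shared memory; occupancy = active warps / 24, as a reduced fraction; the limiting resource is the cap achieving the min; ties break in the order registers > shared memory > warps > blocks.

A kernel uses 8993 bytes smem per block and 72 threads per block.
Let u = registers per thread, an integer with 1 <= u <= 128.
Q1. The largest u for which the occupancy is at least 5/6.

Answer: u = 96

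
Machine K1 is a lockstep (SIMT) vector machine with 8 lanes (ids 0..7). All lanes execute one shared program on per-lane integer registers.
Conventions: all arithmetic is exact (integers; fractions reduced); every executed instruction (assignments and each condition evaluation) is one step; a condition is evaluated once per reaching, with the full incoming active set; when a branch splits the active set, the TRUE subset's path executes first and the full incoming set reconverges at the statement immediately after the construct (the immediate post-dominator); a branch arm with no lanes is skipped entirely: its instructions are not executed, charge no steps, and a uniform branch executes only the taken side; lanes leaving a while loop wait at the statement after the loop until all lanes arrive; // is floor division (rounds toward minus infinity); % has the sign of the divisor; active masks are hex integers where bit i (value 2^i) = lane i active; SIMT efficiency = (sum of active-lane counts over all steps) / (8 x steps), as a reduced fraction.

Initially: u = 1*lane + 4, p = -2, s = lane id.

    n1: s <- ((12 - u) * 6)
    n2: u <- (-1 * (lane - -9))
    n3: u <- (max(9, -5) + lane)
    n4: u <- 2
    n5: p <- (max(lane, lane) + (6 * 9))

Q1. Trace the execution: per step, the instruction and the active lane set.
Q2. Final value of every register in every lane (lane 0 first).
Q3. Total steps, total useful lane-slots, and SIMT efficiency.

step 0: s <- ((12 - u) * 6)          0xff
step 1: u <- (-1 * (lane - -9))      0xff
step 2: u <- (max(9, -5) + lane)     0xff
step 3: u <- 2                       0xff
step 4: p <- (max(lane, lane) + (6 * 9)) 0xff

Answer: 5 steps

u: 2,2,2,2,2,2,2,2
p: 54,55,56,57,58,59,60,61
s: 48,42,36,30,24,18,12,6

steps = 5; useful = 40; efficiency = 40/40 = 1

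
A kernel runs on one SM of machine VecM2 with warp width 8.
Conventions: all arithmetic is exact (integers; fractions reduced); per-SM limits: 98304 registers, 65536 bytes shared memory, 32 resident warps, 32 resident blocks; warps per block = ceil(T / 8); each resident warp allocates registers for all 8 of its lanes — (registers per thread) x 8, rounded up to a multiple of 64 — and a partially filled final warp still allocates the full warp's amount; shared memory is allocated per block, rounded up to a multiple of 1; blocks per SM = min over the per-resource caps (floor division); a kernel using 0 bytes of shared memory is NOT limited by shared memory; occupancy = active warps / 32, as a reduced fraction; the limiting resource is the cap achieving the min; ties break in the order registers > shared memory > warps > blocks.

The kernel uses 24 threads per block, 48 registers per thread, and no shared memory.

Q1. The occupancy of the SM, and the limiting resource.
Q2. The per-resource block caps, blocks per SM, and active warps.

Answer: occupancy 15/16, limited by warps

registers: 85 blocks
shared memory: no limit (kernel uses none)
warps: 10 blocks
blocks: 32 blocks

Answer: 10 blocks, 30 active warps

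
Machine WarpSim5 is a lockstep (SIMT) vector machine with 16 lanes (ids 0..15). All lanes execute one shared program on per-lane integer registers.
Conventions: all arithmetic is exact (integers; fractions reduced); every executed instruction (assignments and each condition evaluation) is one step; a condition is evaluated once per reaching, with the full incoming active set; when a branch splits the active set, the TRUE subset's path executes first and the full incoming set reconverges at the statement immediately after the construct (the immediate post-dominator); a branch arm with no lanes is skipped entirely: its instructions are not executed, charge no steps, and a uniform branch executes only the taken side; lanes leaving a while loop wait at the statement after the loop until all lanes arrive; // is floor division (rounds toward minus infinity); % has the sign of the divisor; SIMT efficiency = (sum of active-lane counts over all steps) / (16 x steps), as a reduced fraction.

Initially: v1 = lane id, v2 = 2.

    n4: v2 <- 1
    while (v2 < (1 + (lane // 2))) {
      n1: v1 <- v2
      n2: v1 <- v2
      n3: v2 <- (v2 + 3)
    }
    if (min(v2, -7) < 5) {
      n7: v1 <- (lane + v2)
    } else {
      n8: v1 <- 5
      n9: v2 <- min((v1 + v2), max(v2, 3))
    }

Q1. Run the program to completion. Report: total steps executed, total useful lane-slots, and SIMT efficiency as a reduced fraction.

Answer: 16 steps, 160 useful, 5/8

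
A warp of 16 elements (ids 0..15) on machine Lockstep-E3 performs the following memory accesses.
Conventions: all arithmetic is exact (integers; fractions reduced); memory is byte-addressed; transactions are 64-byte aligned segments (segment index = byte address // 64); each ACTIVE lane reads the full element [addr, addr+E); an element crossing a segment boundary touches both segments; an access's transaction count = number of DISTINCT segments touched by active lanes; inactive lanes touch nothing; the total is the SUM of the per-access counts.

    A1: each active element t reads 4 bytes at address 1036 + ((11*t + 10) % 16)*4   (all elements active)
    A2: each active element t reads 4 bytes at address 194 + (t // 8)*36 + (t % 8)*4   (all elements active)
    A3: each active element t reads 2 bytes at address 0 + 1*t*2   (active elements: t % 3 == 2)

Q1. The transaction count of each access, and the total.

A1: 2 transactions
A2: 2 transactions
A3: 1 transaction

Answer: 2,2,1; total 5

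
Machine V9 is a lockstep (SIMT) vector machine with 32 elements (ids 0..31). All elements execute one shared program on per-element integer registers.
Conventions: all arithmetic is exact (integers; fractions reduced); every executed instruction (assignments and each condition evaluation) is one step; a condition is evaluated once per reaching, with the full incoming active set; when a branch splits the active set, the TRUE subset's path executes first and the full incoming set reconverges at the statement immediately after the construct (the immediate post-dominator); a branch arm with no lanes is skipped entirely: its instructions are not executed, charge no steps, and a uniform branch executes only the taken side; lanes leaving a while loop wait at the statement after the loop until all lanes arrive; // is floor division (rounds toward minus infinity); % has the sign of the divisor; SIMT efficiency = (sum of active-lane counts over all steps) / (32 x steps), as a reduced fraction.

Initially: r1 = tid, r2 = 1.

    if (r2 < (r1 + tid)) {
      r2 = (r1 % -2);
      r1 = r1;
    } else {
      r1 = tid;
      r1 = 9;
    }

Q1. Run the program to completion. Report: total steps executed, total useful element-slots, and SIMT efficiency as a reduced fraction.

Answer: 5 steps, 96 useful, 3/5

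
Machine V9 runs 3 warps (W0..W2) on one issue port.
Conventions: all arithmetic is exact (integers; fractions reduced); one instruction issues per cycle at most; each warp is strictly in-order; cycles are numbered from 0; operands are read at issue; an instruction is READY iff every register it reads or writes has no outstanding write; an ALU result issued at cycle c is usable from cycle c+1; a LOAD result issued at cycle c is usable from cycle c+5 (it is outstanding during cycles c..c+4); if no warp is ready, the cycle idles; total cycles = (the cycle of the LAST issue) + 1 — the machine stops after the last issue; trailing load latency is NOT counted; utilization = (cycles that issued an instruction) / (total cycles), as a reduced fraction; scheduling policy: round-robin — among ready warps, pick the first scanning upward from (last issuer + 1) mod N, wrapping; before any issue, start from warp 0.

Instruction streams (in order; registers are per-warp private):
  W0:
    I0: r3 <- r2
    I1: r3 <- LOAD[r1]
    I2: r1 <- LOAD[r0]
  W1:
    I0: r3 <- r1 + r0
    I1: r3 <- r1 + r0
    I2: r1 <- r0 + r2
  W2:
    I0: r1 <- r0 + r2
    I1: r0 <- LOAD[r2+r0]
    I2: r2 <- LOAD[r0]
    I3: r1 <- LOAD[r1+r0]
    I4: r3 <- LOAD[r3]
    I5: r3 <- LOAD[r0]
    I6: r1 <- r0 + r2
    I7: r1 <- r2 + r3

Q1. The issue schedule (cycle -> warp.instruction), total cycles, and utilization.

cycle 0: W0.I0
cycle 1: W1.I0
cycle 2: W2.I0
cycle 3: W0.I1
cycle 4: W1.I1
cycle 5: W2.I1
cycle 6: W0.I2
cycle 7: W1.I2
cycle 8: idle
cycle 9: idle
cycle 10: W2.I2
cycle 11: W2.I3
cycle 12: W2.I4
cycle 13: idle
cycle 14: idle
cycle 15: idle
cycle 16: idle
cycle 17: W2.I5
cycle 18: W2.I6
cycle 19: idle
cycle 20: idle
cycle 21: idle
cycle 22: W2.I7

Answer: 23 cycles, utilization 14/23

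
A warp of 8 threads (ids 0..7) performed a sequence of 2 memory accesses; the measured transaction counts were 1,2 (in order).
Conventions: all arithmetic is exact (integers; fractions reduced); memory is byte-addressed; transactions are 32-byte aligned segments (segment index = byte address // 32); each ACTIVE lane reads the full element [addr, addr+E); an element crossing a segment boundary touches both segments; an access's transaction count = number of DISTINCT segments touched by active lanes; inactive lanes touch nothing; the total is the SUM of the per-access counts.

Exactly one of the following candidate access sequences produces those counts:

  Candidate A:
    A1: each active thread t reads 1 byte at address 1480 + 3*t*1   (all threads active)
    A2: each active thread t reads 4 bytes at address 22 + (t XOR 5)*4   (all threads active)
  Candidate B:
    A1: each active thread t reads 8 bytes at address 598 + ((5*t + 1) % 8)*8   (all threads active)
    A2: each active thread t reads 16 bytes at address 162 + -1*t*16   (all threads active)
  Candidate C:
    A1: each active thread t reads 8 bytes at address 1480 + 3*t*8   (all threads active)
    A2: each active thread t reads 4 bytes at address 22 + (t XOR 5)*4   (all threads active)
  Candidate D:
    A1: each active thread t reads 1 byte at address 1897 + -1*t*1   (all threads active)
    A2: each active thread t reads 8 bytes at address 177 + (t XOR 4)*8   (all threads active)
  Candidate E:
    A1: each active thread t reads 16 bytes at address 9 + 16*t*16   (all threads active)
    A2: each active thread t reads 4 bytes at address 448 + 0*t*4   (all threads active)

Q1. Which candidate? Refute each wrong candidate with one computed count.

B: A1 gives 3 transactions, not 1
C: A1 gives 6 transactions, not 1
D: A2 gives 3 transactions, not 2
E: A1 gives 8 transactions, not 1
A: all counts match (1,2)

Answer: A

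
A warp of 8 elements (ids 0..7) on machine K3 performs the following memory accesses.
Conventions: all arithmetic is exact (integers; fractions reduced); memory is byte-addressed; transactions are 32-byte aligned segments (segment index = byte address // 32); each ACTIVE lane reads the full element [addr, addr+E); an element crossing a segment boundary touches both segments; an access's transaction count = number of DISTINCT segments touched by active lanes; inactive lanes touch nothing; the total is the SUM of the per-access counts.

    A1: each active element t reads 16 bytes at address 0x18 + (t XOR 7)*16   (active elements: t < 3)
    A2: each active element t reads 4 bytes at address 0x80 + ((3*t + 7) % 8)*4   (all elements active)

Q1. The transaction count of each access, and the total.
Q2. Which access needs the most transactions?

A1: 2 transactions
A2: 1 transaction

Answer: 2,1; total 3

Answer: A1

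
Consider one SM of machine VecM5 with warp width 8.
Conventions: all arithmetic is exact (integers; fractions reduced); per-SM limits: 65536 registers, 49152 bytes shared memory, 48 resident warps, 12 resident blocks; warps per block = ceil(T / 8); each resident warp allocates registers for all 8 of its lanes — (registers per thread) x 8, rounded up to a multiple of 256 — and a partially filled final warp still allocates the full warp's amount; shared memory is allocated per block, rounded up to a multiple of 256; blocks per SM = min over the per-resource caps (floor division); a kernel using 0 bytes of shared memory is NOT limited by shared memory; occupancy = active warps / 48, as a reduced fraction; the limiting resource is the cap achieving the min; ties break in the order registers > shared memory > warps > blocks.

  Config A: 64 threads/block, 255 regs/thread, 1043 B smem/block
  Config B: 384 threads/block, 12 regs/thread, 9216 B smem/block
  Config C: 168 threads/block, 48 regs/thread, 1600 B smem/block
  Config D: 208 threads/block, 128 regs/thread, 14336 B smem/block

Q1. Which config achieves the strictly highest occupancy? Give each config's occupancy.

occupancies: A 2/3, B 1, C 7/8, D 13/24

Answer: B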